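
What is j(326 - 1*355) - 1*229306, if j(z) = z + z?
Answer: -229364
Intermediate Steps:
j(z) = 2*z
j(326 - 1*355) - 1*229306 = 2*(326 - 1*355) - 1*229306 = 2*(326 - 355) - 229306 = 2*(-29) - 229306 = -58 - 229306 = -229364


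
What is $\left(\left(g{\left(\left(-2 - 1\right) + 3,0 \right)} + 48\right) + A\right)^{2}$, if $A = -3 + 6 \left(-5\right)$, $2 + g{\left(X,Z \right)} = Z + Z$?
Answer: $169$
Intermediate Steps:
$g{\left(X,Z \right)} = -2 + 2 Z$ ($g{\left(X,Z \right)} = -2 + \left(Z + Z\right) = -2 + 2 Z$)
$A = -33$ ($A = -3 - 30 = -33$)
$\left(\left(g{\left(\left(-2 - 1\right) + 3,0 \right)} + 48\right) + A\right)^{2} = \left(\left(\left(-2 + 2 \cdot 0\right) + 48\right) - 33\right)^{2} = \left(\left(\left(-2 + 0\right) + 48\right) - 33\right)^{2} = \left(\left(-2 + 48\right) - 33\right)^{2} = \left(46 - 33\right)^{2} = 13^{2} = 169$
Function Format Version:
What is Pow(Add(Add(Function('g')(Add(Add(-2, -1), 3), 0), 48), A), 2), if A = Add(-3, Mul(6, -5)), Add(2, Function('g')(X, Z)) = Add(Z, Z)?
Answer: 169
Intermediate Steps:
Function('g')(X, Z) = Add(-2, Mul(2, Z)) (Function('g')(X, Z) = Add(-2, Add(Z, Z)) = Add(-2, Mul(2, Z)))
A = -33 (A = Add(-3, -30) = -33)
Pow(Add(Add(Function('g')(Add(Add(-2, -1), 3), 0), 48), A), 2) = Pow(Add(Add(Add(-2, Mul(2, 0)), 48), -33), 2) = Pow(Add(Add(Add(-2, 0), 48), -33), 2) = Pow(Add(Add(-2, 48), -33), 2) = Pow(Add(46, -33), 2) = Pow(13, 2) = 169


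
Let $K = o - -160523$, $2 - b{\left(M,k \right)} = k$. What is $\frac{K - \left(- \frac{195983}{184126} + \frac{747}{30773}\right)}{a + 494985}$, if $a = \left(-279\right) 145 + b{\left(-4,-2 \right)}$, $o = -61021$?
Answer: $\frac{563795110762533}{2575439369110532} \approx 0.21891$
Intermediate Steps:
$b{\left(M,k \right)} = 2 - k$
$a = -40451$ ($a = \left(-279\right) 145 + \left(2 - -2\right) = -40455 + \left(2 + 2\right) = -40455 + 4 = -40451$)
$K = 99502$ ($K = -61021 - -160523 = -61021 + 160523 = 99502$)
$\frac{K - \left(- \frac{195983}{184126} + \frac{747}{30773}\right)}{a + 494985} = \frac{99502 - \left(- \frac{195983}{184126} + \frac{747}{30773}\right)}{-40451 + 494985} = \frac{99502 - - \frac{5893442737}{5666109398}}{454534} = \left(99502 + \left(\frac{195983}{184126} - \frac{747}{30773}\right)\right) \frac{1}{454534} = \left(99502 + \frac{5893442737}{5666109398}\right) \frac{1}{454534} = \frac{563795110762533}{5666109398} \cdot \frac{1}{454534} = \frac{563795110762533}{2575439369110532}$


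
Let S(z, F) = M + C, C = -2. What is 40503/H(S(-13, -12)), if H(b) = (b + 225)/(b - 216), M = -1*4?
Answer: -2997222/73 ≈ -41058.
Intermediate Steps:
M = -4
S(z, F) = -6 (S(z, F) = -4 - 2 = -6)
H(b) = (225 + b)/(-216 + b)
40503/H(S(-13, -12)) = 40503/(((225 - 6)/(-216 - 6))) = 40503/((219/(-222))) = 40503/((-1/222*219)) = 40503/(-73/74) = 40503*(-74/73) = -2997222/73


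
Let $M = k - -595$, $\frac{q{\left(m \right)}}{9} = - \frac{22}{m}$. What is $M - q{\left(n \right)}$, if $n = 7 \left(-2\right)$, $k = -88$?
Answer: $\frac{3450}{7} \approx 492.86$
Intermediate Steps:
$n = -14$
$q{\left(m \right)} = - \frac{198}{m}$ ($q{\left(m \right)} = 9 \left(- \frac{22}{m}\right) = - \frac{198}{m}$)
$M = 507$ ($M = -88 - -595 = -88 + 595 = 507$)
$M - q{\left(n \right)} = 507 - - \frac{198}{-14} = 507 - \left(-198\right) \left(- \frac{1}{14}\right) = 507 - \frac{99}{7} = \frac{3450}{7}$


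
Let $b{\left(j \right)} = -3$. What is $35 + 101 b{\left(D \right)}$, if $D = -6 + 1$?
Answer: $-268$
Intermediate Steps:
$D = -5$
$35 + 101 b{\left(D \right)} = 35 + 101 \left(-3\right) = 35 - 303 = -268$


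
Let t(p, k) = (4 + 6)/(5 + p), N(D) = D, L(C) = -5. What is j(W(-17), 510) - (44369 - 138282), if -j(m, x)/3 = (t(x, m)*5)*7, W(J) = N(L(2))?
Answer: 9672829/103 ≈ 93911.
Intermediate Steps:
t(p, k) = 10/(5 + p)
W(J) = -5
j(m, x) = -1050/(5 + x) (j(m, x) = -3*(10/(5 + x))*5*7 = -3*50/(5 + x)*7 = -1050/(5 + x))
j(W(-17), 510) - (44369 - 138282) = -1050/(5 + 510) - (44369 - 138282) = -1050/515 - 1*(-93913) = -1050*1/515 + 93913 = -210/103 + 93913 = 9672829/103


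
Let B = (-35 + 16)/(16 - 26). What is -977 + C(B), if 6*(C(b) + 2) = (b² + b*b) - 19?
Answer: -294289/300 ≈ -980.96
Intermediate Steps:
B = 19/10 (B = -19/(-10) = -19*(-⅒) = 19/10 ≈ 1.9000)
C(b) = -31/6 + b²/3 (C(b) = -2 + ((b² + b*b) - 19)/6 = -2 + ((b² + b²) - 19)/6 = -2 + (2*b² - 19)/6 = -2 + (-19 + 2*b²)/6 = -2 + (-19/6 + b²/3) = -31/6 + b²/3)
-977 + C(B) = -977 + (-31/6 + (19/10)²/3) = -977 + (-31/6 + (⅓)*(361/100)) = -977 + (-31/6 + 361/300) = -977 - 1189/300 = -294289/300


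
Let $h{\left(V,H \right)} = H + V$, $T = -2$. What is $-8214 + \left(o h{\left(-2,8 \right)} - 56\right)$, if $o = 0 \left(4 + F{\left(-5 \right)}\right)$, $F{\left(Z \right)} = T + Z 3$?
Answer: $-8270$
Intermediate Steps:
$F{\left(Z \right)} = -2 + 3 Z$ ($F{\left(Z \right)} = -2 + Z 3 = -2 + 3 Z$)
$o = 0$ ($o = 0 \left(4 + \left(-2 + 3 \left(-5\right)\right)\right) = 0 \left(4 - 17\right) = 0 \left(-13\right) = 0$)
$-8214 + \left(o h{\left(-2,8 \right)} - 56\right) = -8214 - \left(56 + 0 \left(8 - 2\right)\right) = -8214 + \left(0 \cdot 6 - 56\right) = -8214 + \left(0 - 56\right) = -8214 - 56 = -8270$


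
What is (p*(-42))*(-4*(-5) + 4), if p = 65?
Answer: -65520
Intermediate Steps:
(p*(-42))*(-4*(-5) + 4) = (65*(-42))*(-4*(-5) + 4) = -2730*(20 + 4) = -2730*24 = -65520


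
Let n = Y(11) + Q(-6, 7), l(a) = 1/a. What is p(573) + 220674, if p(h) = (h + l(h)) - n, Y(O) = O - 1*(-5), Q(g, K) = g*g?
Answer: 126744736/573 ≈ 2.2120e+5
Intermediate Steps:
Q(g, K) = g**2
Y(O) = 5 + O (Y(O) = O + 5 = 5 + O)
n = 52 (n = (5 + 11) + (-6)**2 = 16 + 36 = 52)
p(h) = -52 + h + 1/h (p(h) = (h + 1/h) - 1*52 = (h + 1/h) - 52 = -52 + h + 1/h)
p(573) + 220674 = (-52 + 573 + 1/573) + 220674 = 298534/573 + 220674 = 126744736/573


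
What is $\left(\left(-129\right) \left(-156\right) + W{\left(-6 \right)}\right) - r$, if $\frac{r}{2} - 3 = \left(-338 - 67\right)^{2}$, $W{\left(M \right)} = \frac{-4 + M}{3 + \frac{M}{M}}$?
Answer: $- \frac{615869}{2} \approx -3.0793 \cdot 10^{5}$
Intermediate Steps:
$W{\left(M \right)} = -1 + \frac{M}{4}$ ($W{\left(M \right)} = \frac{-4 + M}{3 + 1} = \frac{-4 + M}{4} = \left(-4 + M\right) \frac{1}{4} = -1 + \frac{M}{4}$)
$r = 328056$ ($r = 6 + 2 \left(-338 - 67\right)^{2} = 6 + 2 \left(-405\right)^{2} = 6 + 2 \cdot 164025 = 6 + 328050 = 328056$)
$\left(\left(-129\right) \left(-156\right) + W{\left(-6 \right)}\right) - r = \left(\left(-129\right) \left(-156\right) + \left(-1 + \frac{1}{4} \left(-6\right)\right)\right) - 328056 = \left(20124 - \frac{5}{2}\right) - 328056 = \frac{40243}{2} - 328056 = - \frac{615869}{2}$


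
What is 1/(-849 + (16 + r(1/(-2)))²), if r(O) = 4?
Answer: -1/449 ≈ -0.0022272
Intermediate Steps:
1/(-849 + (16 + r(1/(-2)))²) = 1/(-849 + (16 + 4)²) = 1/(-849 + 20²) = 1/(-849 + 400) = 1/(-449) = -1/449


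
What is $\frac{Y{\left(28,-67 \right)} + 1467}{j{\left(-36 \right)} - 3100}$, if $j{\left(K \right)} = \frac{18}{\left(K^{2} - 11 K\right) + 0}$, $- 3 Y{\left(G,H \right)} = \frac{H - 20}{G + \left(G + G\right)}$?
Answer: $- \frac{5793079}{12238758} \approx -0.47334$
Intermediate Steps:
$Y{\left(G,H \right)} = - \frac{-20 + H}{9 G}$ ($Y{\left(G,H \right)} = - \frac{\left(H - 20\right) \frac{1}{G + \left(G + G\right)}}{3} = - \frac{\left(-20 + H\right) \frac{1}{G + 2 G}}{3} = - \frac{\left(-20 + H\right) \frac{1}{3 G}}{3} = - \frac{\frac{1}{3} \frac{1}{G} \left(-20 + H\right)}{3} = - \frac{-20 + H}{9 G}$)
$j{\left(K \right)} = \frac{18}{K^{2} - 11 K}$
$\frac{Y{\left(28,-67 \right)} + 1467}{j{\left(-36 \right)} - 3100} = \frac{\frac{20 - -67}{9 \cdot 28} + 1467}{\frac{18}{\left(-36\right) \left(-11 - 36\right)} - 3100} = \frac{\frac{1}{9} \cdot \frac{1}{28} \left(20 + 67\right) + 1467}{18 \left(- \frac{1}{36}\right) \frac{1}{-47} - 3100} = \frac{\frac{1}{9} \cdot \frac{1}{28} \cdot 87 + 1467}{18 \left(- \frac{1}{36}\right) \left(- \frac{1}{47}\right) - 3100} = \frac{\frac{29}{84} + 1467}{\frac{1}{94} - 3100} = \frac{123257}{84 \left(- \frac{291399}{94}\right)} = \frac{123257}{84} \left(- \frac{94}{291399}\right) = - \frac{5793079}{12238758}$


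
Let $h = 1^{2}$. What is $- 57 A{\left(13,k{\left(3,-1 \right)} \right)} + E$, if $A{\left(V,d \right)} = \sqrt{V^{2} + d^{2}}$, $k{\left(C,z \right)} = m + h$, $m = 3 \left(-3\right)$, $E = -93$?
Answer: $-93 - 57 \sqrt{233} \approx -963.07$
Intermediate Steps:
$h = 1$
$m = -9$
$k{\left(C,z \right)} = -8$ ($k{\left(C,z \right)} = -9 + 1 = -8$)
$- 57 A{\left(13,k{\left(3,-1 \right)} \right)} + E = - 57 \sqrt{13^{2} + \left(-8\right)^{2}} - 93 = - 57 \sqrt{169 + 64} - 93 = - 57 \sqrt{233} - 93 = -93 - 57 \sqrt{233}$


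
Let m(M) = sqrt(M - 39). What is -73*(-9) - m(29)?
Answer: 657 - I*sqrt(10) ≈ 657.0 - 3.1623*I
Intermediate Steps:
m(M) = sqrt(-39 + M)
-73*(-9) - m(29) = -73*(-9) - sqrt(-39 + 29) = 657 - sqrt(-10) = 657 - I*sqrt(10)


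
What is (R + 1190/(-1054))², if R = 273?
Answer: 71031184/961 ≈ 73914.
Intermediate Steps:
(R + 1190/(-1054))² = (273 + 1190/(-1054))² = (273 + 1190*(-1/1054))² = (273 - 35/31)² = (8428/31)² = 71031184/961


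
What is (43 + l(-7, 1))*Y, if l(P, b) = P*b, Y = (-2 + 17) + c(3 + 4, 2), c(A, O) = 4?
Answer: 684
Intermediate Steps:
Y = 19 (Y = (-2 + 17) + 4 = 15 + 4 = 19)
(43 + l(-7, 1))*Y = (43 - 7*1)*19 = (43 - 7)*19 = 36*19 = 684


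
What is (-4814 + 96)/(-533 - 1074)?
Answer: 4718/1607 ≈ 2.9359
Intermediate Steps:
(-4814 + 96)/(-533 - 1074) = -4718/(-1607) = -4718*(-1/1607) = 4718/1607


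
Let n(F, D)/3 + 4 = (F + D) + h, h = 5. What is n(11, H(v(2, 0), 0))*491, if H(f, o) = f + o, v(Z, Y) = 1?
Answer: 19149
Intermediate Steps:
n(F, D) = 3 + 3*D + 3*F (n(F, D) = -12 + 3*((F + D) + 5) = -12 + 3*((D + F) + 5) = -12 + 3*(5 + D + F) = -12 + (15 + 3*D + 3*F) = 3 + 3*D + 3*F)
n(11, H(v(2, 0), 0))*491 = (3 + 3*(1 + 0) + 3*11)*491 = (3 + 3*1 + 33)*491 = (3 + 3 + 33)*491 = 39*491 = 19149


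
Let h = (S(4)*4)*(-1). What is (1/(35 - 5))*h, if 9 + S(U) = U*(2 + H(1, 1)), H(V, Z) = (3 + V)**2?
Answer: -42/5 ≈ -8.4000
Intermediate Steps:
S(U) = -9 + 18*U (S(U) = -9 + U*(2 + (3 + 1)**2) = -9 + U*(2 + 4**2) = -9 + U*(2 + 16) = -9 + U*18 = -9 + 18*U)
h = -252 (h = ((-9 + 18*4)*4)*(-1) = ((-9 + 72)*4)*(-1) = (63*4)*(-1) = 252*(-1) = -252)
(1/(35 - 5))*h = (1/(35 - 5))*(-252) = (1/30)*(-252) = -42/5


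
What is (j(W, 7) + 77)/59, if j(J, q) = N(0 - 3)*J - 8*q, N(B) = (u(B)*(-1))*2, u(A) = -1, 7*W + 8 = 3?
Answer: 137/413 ≈ 0.33172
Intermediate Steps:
W = -5/7 (W = -8/7 + (⅐)*3 = -8/7 + 3/7 = -5/7 ≈ -0.71429)
N(B) = 2 (N(B) = -1*(-1)*2 = 1*2 = 2)
j(J, q) = -8*q + 2*J (j(J, q) = 2*J - 8*q = -8*q + 2*J)
(j(W, 7) + 77)/59 = ((-8*7 + 2*(-5/7)) + 77)/59 = ((-56 - 10/7) + 77)*(1/59) = (-402/7 + 77)*(1/59) = (137/7)*(1/59) = 137/413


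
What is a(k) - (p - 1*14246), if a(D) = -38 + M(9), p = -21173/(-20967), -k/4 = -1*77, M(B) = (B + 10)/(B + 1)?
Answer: 2979178003/209670 ≈ 14209.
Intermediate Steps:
M(B) = (10 + B)/(1 + B)
k = 308 (k = -(-4)*77 = -4*(-77) = 308)
p = 21173/20967 (p = -21173*(-1/20967) = 21173/20967 ≈ 1.0098)
a(D) = -361/10 (a(D) = -38 + (10 + 9)/(1 + 9) = -38 + 19/10 = -361/10)
a(k) - (p - 1*14246) = -361/10 - (21173/20967 - 1*14246) = -361/10 - (21173/20967 - 14246) = -361/10 - 1*(-298674709/20967) = -361/10 + 298674709/20967 = 2979178003/209670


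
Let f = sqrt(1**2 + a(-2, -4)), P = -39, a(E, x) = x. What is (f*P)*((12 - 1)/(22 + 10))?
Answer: -429*I*sqrt(3)/32 ≈ -23.22*I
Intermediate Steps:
f = I*sqrt(3) (f = sqrt(1**2 - 4) = sqrt(1 - 4) = sqrt(-3) = I*sqrt(3) ≈ 1.732*I)
(f*P)*((12 - 1)/(22 + 10)) = ((I*sqrt(3))*(-39))*((12 - 1)/(22 + 10)) = (-39*I*sqrt(3))*(11/32) = (-39*I*sqrt(3))*(11*(1/32)) = -39*I*sqrt(3)*(11/32) = -429*I*sqrt(3)/32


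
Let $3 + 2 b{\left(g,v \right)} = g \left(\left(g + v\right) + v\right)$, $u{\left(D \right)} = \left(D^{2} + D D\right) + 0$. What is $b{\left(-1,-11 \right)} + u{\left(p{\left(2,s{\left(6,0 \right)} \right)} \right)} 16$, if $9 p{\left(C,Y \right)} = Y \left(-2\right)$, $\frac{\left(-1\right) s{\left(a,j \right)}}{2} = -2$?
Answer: $\frac{2858}{81} \approx 35.284$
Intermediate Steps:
$s{\left(a,j \right)} = 4$ ($s{\left(a,j \right)} = \left(-2\right) \left(-2\right) = 4$)
$p{\left(C,Y \right)} = - \frac{2 Y}{9}$ ($p{\left(C,Y \right)} = \frac{Y \left(-2\right)}{9} = \frac{\left(-2\right) Y}{9} = - \frac{2 Y}{9}$)
$u{\left(D \right)} = 2 D^{2}$ ($u{\left(D \right)} = \left(D^{2} + D^{2}\right) + 0 = 2 D^{2} + 0 = 2 D^{2}$)
$b{\left(g,v \right)} = - \frac{3}{2} + \frac{g \left(g + 2 v\right)}{2}$ ($b{\left(g,v \right)} = - \frac{3}{2} + \frac{g \left(\left(g + v\right) + v\right)}{2} = - \frac{3}{2} + \frac{g \left(g + 2 v\right)}{2}$)
$b{\left(-1,-11 \right)} + u{\left(p{\left(2,s{\left(6,0 \right)} \right)} \right)} 16 = \left(- \frac{3}{2} + \frac{\left(-1\right)^{2}}{2} - -11\right) + 2 \left(\left(- \frac{2}{9}\right) 4\right)^{2} \cdot 16 = \left(- \frac{3}{2} + \frac{1}{2} \cdot 1 + 11\right) + 2 \left(- \frac{8}{9}\right)^{2} \cdot 16 = \left(- \frac{3}{2} + \frac{1}{2} + 11\right) + 2 \cdot \frac{64}{81} \cdot 16 = 10 + \frac{128}{81} \cdot 16 = 10 + \frac{2048}{81} = \frac{2858}{81}$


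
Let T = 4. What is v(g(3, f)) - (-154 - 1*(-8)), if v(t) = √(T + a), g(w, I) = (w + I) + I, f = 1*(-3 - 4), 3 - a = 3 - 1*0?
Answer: 148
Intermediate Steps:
a = 0 (a = 3 - (3 - 1*0) = 3 - (3 + 0) = 3 - 1*3 = 3 - 3 = 0)
f = -7 (f = 1*(-7) = -7)
g(w, I) = w + 2*I (g(w, I) = (I + w) + I = w + 2*I)
v(t) = 2 (v(t) = √(4 + 0) = √4 = 2)
v(g(3, f)) - (-154 - 1*(-8)) = 2 - (-154 - 1*(-8)) = 2 - (-154 + 8) = 2 - 1*(-146) = 2 + 146 = 148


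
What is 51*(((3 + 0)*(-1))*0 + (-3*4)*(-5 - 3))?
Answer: 4896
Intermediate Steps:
51*(((3 + 0)*(-1))*0 + (-3*4)*(-5 - 3)) = 51*((3*(-1))*0 - 12*(-8)) = 51*(-3*0 + 96) = 51*(0 + 96) = 51*96 = 4896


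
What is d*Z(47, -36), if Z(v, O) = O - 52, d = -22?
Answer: 1936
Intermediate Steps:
Z(v, O) = -52 + O
d*Z(47, -36) = -22*(-52 - 36) = -22*(-88) = 1936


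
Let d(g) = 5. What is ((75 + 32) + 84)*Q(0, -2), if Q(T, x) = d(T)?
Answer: 955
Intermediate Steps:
Q(T, x) = 5
((75 + 32) + 84)*Q(0, -2) = ((75 + 32) + 84)*5 = (107 + 84)*5 = 191*5 = 955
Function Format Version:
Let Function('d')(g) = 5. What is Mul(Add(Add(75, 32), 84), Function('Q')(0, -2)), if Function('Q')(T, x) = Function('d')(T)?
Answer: 955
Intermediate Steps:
Function('Q')(T, x) = 5
Mul(Add(Add(75, 32), 84), Function('Q')(0, -2)) = Mul(Add(Add(75, 32), 84), 5) = Mul(Add(107, 84), 5) = Mul(191, 5) = 955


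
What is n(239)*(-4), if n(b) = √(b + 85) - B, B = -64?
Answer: -328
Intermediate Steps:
n(b) = 64 + √(85 + b) (n(b) = √(b + 85) - 1*(-64) = √(85 + b) + 64 = 64 + √(85 + b))
n(239)*(-4) = (64 + √(85 + 239))*(-4) = (64 + √324)*(-4) = (64 + 18)*(-4) = 82*(-4) = -328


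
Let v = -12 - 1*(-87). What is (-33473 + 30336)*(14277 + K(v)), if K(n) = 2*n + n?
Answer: -45492774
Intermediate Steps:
v = 75 (v = -12 + 87 = 75)
K(n) = 3*n
(-33473 + 30336)*(14277 + K(v)) = (-33473 + 30336)*(14277 + 3*75) = -3137*(14277 + 225) = -3137*14502 = -45492774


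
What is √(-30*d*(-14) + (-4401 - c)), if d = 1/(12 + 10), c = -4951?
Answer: 2*√17215/11 ≈ 23.856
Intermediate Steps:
d = 1/22 ≈ 0.045455
√(-30*d*(-14) + (-4401 - c)) = √(-30*1/22*(-14) + (-4401 - 1*(-4951))) = √(-15/11*(-14) + (-4401 + 4951)) = √(210/11 + 550) = √(6260/11) = 2*√17215/11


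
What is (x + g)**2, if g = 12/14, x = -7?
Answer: 1849/49 ≈ 37.735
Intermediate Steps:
g = 6/7 (g = 12*(1/14) = 6/7 ≈ 0.85714)
(x + g)**2 = (-7 + 6/7)**2 = (-43/7)**2 = 1849/49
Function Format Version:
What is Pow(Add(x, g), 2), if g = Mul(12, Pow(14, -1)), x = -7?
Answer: Rational(1849, 49) ≈ 37.735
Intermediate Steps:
g = Rational(6, 7) (g = Mul(12, Rational(1, 14)) = Rational(6, 7) ≈ 0.85714)
Pow(Add(x, g), 2) = Pow(Add(-7, Rational(6, 7)), 2) = Pow(Rational(-43, 7), 2) = Rational(1849, 49)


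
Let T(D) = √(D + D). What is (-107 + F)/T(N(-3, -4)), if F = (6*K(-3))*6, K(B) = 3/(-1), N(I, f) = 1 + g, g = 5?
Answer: -215*√3/6 ≈ -62.065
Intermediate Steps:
N(I, f) = 6 (N(I, f) = 1 + 5 = 6)
K(B) = -3 (K(B) = 3*(-1) = -3)
T(D) = √2*√D (T(D) = √(2*D) = √2*√D)
F = -108 (F = (6*(-3))*6 = -18*6 = -108)
(-107 + F)/T(N(-3, -4)) = (-107 - 108)/((√2*√6)) = -215/(2*√3) = (√3/6)*(-215) = -215*√3/6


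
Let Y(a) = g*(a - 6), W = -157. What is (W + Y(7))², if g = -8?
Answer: 27225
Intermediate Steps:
Y(a) = 48 - 8*a (Y(a) = -8*(a - 6) = -8*(-6 + a) = 48 - 8*a)
(W + Y(7))² = (-157 + (48 - 8*7))² = (-157 + (48 - 56))² = (-157 - 8)² = (-165)² = 27225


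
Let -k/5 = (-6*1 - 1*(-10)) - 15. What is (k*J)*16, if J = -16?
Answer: -14080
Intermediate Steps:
k = 55 (k = -5*((-6*1 - 1*(-10)) - 15) = -5*((-6 + 10) - 15) = -5*(4 - 15) = -5*(-11) = 55)
(k*J)*16 = (55*(-16))*16 = -880*16 = -14080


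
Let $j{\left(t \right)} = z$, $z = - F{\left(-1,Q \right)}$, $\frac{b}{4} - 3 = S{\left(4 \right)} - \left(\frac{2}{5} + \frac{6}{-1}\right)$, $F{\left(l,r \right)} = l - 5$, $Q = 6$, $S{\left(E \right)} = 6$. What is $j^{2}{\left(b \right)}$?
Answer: $36$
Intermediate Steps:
$F{\left(l,r \right)} = -5 + l$
$b = \frac{292}{5}$ ($b = 12 + 4 \left(6 - \left(\frac{2}{5} + \frac{6}{-1}\right)\right) = 12 + 4 \left(6 - \left(2 \cdot \frac{1}{5} + 6 \left(-1\right)\right)\right) = 12 + 4 \left(6 - \left(\frac{2}{5} - 6\right)\right) = 12 + 4 \left(6 - - \frac{28}{5}\right) = 12 + 4 \left(6 + \frac{28}{5}\right) = 12 + 4 \cdot \frac{58}{5} = 12 + \frac{232}{5} = \frac{292}{5} \approx 58.4$)
$z = 6$ ($z = - (-5 - 1) = \left(-1\right) \left(-6\right) = 6$)
$j{\left(t \right)} = 6$
$j^{2}{\left(b \right)} = 6^{2} = 36$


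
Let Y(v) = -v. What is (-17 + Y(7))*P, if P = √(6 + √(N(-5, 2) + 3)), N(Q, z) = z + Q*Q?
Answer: -24*√(6 + √30) ≈ -81.307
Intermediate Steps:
N(Q, z) = z + Q²
P = √(6 + √30) (P = √(6 + √((2 + (-5)²) + 3)) = √(6 + √((2 + 25) + 3)) = √(6 + √(27 + 3)) = √(6 + √30) ≈ 3.3878)
(-17 + Y(7))*P = (-17 - 1*7)*√(6 + √30) = (-17 - 7)*√(6 + √30) = -24*√(6 + √30)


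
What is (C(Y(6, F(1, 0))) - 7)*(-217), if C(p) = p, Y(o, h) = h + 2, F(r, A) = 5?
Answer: 0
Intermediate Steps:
Y(o, h) = 2 + h
(C(Y(6, F(1, 0))) - 7)*(-217) = ((2 + 5) - 7)*(-217) = (7 - 7)*(-217) = 0*(-217) = 0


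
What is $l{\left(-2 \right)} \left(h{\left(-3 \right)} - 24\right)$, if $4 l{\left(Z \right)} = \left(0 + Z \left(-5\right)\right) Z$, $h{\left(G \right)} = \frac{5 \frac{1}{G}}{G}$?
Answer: $\frac{1055}{9} \approx 117.22$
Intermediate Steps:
$h{\left(G \right)} = \frac{5}{G^{2}}$
$l{\left(Z \right)} = - \frac{5 Z^{2}}{4}$ ($l{\left(Z \right)} = \frac{\left(0 + Z \left(-5\right)\right) Z}{4} = \frac{\left(0 - 5 Z\right) Z}{4} = \frac{- 5 Z Z}{4} = \frac{\left(-5\right) Z^{2}}{4} = - \frac{5 Z^{2}}{4}$)
$l{\left(-2 \right)} \left(h{\left(-3 \right)} - 24\right) = - \frac{5 \left(-2\right)^{2}}{4} \left(\frac{5}{9} - 24\right) = \left(- \frac{5}{4}\right) 4 \left(5 \cdot \frac{1}{9} - 24\right) = - 5 \left(\frac{5}{9} - 24\right) = \left(-5\right) \left(- \frac{211}{9}\right) = \frac{1055}{9}$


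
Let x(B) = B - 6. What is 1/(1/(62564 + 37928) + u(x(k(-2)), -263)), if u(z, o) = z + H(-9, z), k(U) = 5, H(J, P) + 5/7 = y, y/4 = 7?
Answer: 100492/2641505 ≈ 0.038043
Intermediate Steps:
y = 28 (y = 4*7 = 28)
H(J, P) = 191/7 (H(J, P) = -5/7 + 28 = 191/7)
x(B) = -6 + B
u(z, o) = 191/7 + z (u(z, o) = z + 191/7 = 191/7 + z)
1/(1/(62564 + 37928) + u(x(k(-2)), -263)) = 1/(1/(62564 + 37928) + (191/7 + (-6 + 5))) = 1/(1/100492 + (191/7 - 1)) = 1/(1/100492 + 184/7) = 1/(2641505/100492) = 100492/2641505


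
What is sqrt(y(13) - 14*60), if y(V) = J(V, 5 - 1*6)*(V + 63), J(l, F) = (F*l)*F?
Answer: 2*sqrt(37) ≈ 12.166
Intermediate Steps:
J(l, F) = l*F**2
y(V) = V*(63 + V) (y(V) = (V*(5 - 1*6)**2)*(V + 63) = (V*(5 - 6)**2)*(63 + V) = (V*(-1)**2)*(63 + V) = (V*1)*(63 + V) = V*(63 + V))
sqrt(y(13) - 14*60) = sqrt(13*(63 + 13) - 14*60) = sqrt(13*76 - 840) = sqrt(988 - 840) = sqrt(148) = 2*sqrt(37)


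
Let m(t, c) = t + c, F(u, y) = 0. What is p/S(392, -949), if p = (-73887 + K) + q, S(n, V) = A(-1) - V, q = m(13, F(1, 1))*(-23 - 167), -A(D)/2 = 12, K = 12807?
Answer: -2542/37 ≈ -68.703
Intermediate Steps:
m(t, c) = c + t
A(D) = -24 (A(D) = -2*12 = -24)
q = -2470 (q = (0 + 13)*(-23 - 167) = 13*(-190) = -2470)
S(n, V) = -24 - V
p = -63550 (p = (-73887 + 12807) - 2470 = -61080 - 2470 = -63550)
p/S(392, -949) = -63550/(-24 - 1*(-949)) = -63550/(-24 + 949) = -63550/925 = -63550*1/925 = -2542/37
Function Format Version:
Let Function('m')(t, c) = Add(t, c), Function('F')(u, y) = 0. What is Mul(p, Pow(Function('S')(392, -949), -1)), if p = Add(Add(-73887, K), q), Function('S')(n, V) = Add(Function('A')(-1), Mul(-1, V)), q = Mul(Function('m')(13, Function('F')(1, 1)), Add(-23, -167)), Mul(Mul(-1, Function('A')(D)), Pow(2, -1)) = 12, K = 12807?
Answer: Rational(-2542, 37) ≈ -68.703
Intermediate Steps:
Function('m')(t, c) = Add(c, t)
Function('A')(D) = -24 (Function('A')(D) = Mul(-2, 12) = -24)
q = -2470 (q = Mul(Add(0, 13), Add(-23, -167)) = Mul(13, -190) = -2470)
Function('S')(n, V) = Add(-24, Mul(-1, V))
p = -63550 (p = Add(Add(-73887, 12807), -2470) = Add(-61080, -2470) = -63550)
Mul(p, Pow(Function('S')(392, -949), -1)) = Mul(-63550, Pow(Add(-24, Mul(-1, -949)), -1)) = Mul(-63550, Pow(Add(-24, 949), -1)) = Mul(-63550, Pow(925, -1)) = Mul(-63550, Rational(1, 925)) = Rational(-2542, 37)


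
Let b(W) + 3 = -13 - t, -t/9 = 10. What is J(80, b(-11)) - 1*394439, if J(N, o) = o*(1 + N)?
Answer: -388445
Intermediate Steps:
t = -90 (t = -9*10 = -90)
b(W) = 74 (b(W) = -3 + (-13 - 1*(-90)) = -3 + (-13 + 90) = -3 + 77 = 74)
J(80, b(-11)) - 1*394439 = 74*(1 + 80) - 1*394439 = 74*81 - 394439 = 5994 - 394439 = -388445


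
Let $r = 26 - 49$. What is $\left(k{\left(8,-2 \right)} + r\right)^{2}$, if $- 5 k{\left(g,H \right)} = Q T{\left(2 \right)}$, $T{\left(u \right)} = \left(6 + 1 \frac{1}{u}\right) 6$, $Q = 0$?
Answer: $529$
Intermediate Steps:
$T{\left(u \right)} = 36 + \frac{6}{u}$ ($T{\left(u \right)} = \left(6 + \frac{1}{u}\right) 6 = 36 + \frac{6}{u}$)
$r = -23$
$k{\left(g,H \right)} = 0$ ($k{\left(g,H \right)} = - \frac{0 \left(36 + \frac{6}{2}\right)}{5} = - \frac{0 \left(36 + 6 \cdot \frac{1}{2}\right)}{5} = - \frac{0 \left(36 + 3\right)}{5} = - \frac{0 \cdot 39}{5} = \left(- \frac{1}{5}\right) 0 = 0$)
$\left(k{\left(8,-2 \right)} + r\right)^{2} = \left(0 - 23\right)^{2} = \left(-23\right)^{2} = 529$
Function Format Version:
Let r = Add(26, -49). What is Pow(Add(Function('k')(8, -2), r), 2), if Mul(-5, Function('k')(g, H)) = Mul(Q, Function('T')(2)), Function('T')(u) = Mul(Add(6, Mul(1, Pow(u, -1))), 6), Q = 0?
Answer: 529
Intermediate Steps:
Function('T')(u) = Add(36, Mul(6, Pow(u, -1))) (Function('T')(u) = Mul(Add(6, Pow(u, -1)), 6) = Add(36, Mul(6, Pow(u, -1))))
r = -23
Function('k')(g, H) = 0 (Function('k')(g, H) = Mul(Rational(-1, 5), Mul(0, Add(36, Mul(6, Pow(2, -1))))) = Mul(Rational(-1, 5), Mul(0, Add(36, Mul(6, Rational(1, 2))))) = Mul(Rational(-1, 5), Mul(0, Add(36, 3))) = Mul(Rational(-1, 5), Mul(0, 39)) = Mul(Rational(-1, 5), 0) = 0)
Pow(Add(Function('k')(8, -2), r), 2) = Pow(Add(0, -23), 2) = Pow(-23, 2) = 529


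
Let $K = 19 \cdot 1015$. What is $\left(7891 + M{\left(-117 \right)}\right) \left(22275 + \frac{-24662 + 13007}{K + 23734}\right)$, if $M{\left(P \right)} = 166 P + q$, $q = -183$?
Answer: $- \frac{11224783180980}{43019} \approx -2.6093 \cdot 10^{8}$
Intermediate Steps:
$K = 19285$
$M{\left(P \right)} = -183 + 166 P$ ($M{\left(P \right)} = 166 P - 183 = -183 + 166 P$)
$\left(7891 + M{\left(-117 \right)}\right) \left(22275 + \frac{-24662 + 13007}{K + 23734}\right) = \left(7891 + \left(-183 + 166 \left(-117\right)\right)\right) \left(22275 + \frac{-24662 + 13007}{19285 + 23734}\right) = \left(7891 - 19605\right) \left(22275 - \frac{11655}{43019}\right) = - 11714 \left(22275 - \frac{11655}{43019}\right) = \left(-11714\right) \frac{958236570}{43019} = - \frac{11224783180980}{43019}$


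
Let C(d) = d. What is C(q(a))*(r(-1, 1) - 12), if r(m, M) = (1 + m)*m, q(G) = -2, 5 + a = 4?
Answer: 24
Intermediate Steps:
a = -1 (a = -5 + 4 = -1)
r(m, M) = m*(1 + m)
C(q(a))*(r(-1, 1) - 12) = -2*(-(1 - 1) - 12) = -2*(-1*0 - 12) = -2*(0 - 12) = -2*(-12) = 24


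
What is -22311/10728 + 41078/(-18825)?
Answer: -95632151/22439400 ≈ -4.2618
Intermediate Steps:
-22311/10728 + 41078/(-18825) = -22311*1/10728 + 41078*(-1/18825) = -2479/1192 - 41078/18825 = -95632151/22439400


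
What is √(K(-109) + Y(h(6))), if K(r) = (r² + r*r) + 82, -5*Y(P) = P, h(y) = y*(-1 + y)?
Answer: √23838 ≈ 154.40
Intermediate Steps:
Y(P) = -P/5
K(r) = 82 + 2*r² (K(r) = (r² + r²) + 82 = 2*r² + 82 = 82 + 2*r²)
√(K(-109) + Y(h(6))) = √((82 + 2*(-109)²) - 6*(-1 + 6)/5) = √((82 + 2*11881) - 6*5/5) = √((82 + 23762) - ⅕*30) = √(23844 - 6) = √23838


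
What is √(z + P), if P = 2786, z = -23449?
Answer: I*√20663 ≈ 143.75*I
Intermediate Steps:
√(z + P) = √(-23449 + 2786) = √(-20663) = I*√20663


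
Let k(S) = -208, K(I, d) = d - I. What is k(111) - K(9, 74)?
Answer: -273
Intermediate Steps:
k(111) - K(9, 74) = -208 - (74 - 1*9) = -208 - (74 - 9) = -208 - 1*65 = -208 - 65 = -273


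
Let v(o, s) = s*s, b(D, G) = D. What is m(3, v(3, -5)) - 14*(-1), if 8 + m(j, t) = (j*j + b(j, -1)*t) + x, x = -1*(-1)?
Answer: 91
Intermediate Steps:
x = 1
v(o, s) = s**2
m(j, t) = -7 + j**2 + j*t (m(j, t) = -8 + ((j*j + j*t) + 1) = -8 + ((j**2 + j*t) + 1) = -8 + (1 + j**2 + j*t) = -7 + j**2 + j*t)
m(3, v(3, -5)) - 14*(-1) = (-7 + 3**2 + 3*(-5)**2) - 14*(-1) = (-7 + 9 + 3*25) + 14 = (-7 + 9 + 75) + 14 = 77 + 14 = 91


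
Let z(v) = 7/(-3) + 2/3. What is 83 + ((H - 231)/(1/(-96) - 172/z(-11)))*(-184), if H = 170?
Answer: 9498593/49531 ≈ 191.77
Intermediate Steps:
z(v) = -5/3 (z(v) = 7*(-1/3) + 2*(1/3) = -7/3 + 2/3 = -5/3)
83 + ((H - 231)/(1/(-96) - 172/z(-11)))*(-184) = 83 + ((170 - 231)/(1/(-96) - 172/(-5/3)))*(-184) = 83 - 61/(-1/96 - 172*(-3/5))*(-184) = 83 - 61/(-1/96 + 516/5)*(-184) = 83 - 61/49531/480*(-184) = 83 - 61*480/49531*(-184) = 83 - 29280/49531*(-184) = 83 + 5387520/49531 = 9498593/49531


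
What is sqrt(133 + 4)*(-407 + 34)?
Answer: -373*sqrt(137) ≈ -4365.9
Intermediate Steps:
sqrt(133 + 4)*(-407 + 34) = sqrt(137)*(-373) = -373*sqrt(137)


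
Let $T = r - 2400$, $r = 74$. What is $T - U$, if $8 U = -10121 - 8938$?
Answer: $\frac{451}{8} \approx 56.375$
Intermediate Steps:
$T = -2326$ ($T = 74 - 2400 = -2326$)
$U = - \frac{19059}{8}$ ($U = \frac{-10121 - 8938}{8} = \frac{1}{8} \left(-19059\right) = - \frac{19059}{8} \approx -2382.4$)
$T - U = -2326 - - \frac{19059}{8} = -2326 + \frac{19059}{8} = \frac{451}{8}$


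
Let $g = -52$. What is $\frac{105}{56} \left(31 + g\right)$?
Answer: $- \frac{315}{8} \approx -39.375$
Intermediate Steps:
$\frac{105}{56} \left(31 + g\right) = \frac{105}{56} \left(31 - 52\right) = 105 \cdot \frac{1}{56} \left(-21\right) = \frac{15}{8} \left(-21\right) = - \frac{315}{8}$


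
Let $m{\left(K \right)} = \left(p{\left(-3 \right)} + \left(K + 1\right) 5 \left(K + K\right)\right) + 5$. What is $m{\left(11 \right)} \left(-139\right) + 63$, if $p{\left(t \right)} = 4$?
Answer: $-184668$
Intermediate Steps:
$m{\left(K \right)} = 9 + 2 K \left(5 + 5 K\right)$ ($m{\left(K \right)} = \left(4 + \left(K + 1\right) 5 \left(K + K\right)\right) + 5 = \left(4 + \left(1 + K\right) 5 \cdot 2 K\right) + 5 = \left(4 + \left(5 + 5 K\right) 2 K\right) + 5 = \left(4 + 2 K \left(5 + 5 K\right)\right) + 5 = 9 + 2 K \left(5 + 5 K\right)$)
$m{\left(11 \right)} \left(-139\right) + 63 = \left(9 + 10 \cdot 11 + 10 \cdot 11^{2}\right) \left(-139\right) + 63 = \left(9 + 110 + 10 \cdot 121\right) \left(-139\right) + 63 = \left(9 + 110 + 1210\right) \left(-139\right) + 63 = 1329 \left(-139\right) + 63 = -184731 + 63 = -184668$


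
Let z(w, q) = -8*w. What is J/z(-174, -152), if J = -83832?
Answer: -3493/58 ≈ -60.224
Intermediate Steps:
J/z(-174, -152) = -83832/((-8*(-174))) = -83832/1392 = -83832*1/1392 = -3493/58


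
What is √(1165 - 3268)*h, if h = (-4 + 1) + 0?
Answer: -3*I*√2103 ≈ -137.58*I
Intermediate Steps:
h = -3 (h = -3 + 0 = -3)
√(1165 - 3268)*h = √(1165 - 3268)*(-3) = √(-2103)*(-3) = (I*√2103)*(-3) = -3*I*√2103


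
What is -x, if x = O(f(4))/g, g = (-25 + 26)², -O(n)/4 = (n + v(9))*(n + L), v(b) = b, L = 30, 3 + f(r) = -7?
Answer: -80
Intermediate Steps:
f(r) = -10 (f(r) = -3 - 7 = -10)
O(n) = -4*(9 + n)*(30 + n) (O(n) = -4*(n + 9)*(n + 30) = -4*(9 + n)*(30 + n))
g = 1 (g = 1² = 1)
x = 80 (x = (-1080 - 156*(-10) - 4*(-10)²)/1 = (-1080 + 1560 - 4*100)*1 = (-1080 + 1560 - 400)*1 = 80*1 = 80)
-x = -1*80 = -80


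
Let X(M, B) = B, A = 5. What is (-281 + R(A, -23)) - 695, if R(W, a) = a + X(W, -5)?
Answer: -1004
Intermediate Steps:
R(W, a) = -5 + a (R(W, a) = a - 5 = -5 + a)
(-281 + R(A, -23)) - 695 = (-281 + (-5 - 23)) - 695 = (-281 - 28) - 695 = -309 - 695 = -1004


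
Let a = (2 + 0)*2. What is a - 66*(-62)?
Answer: 4096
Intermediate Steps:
a = 4 (a = 2*2 = 4)
a - 66*(-62) = 4 - 66*(-62) = 4 + 4092 = 4096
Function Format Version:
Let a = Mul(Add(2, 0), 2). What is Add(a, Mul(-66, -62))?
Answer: 4096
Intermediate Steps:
a = 4 (a = Mul(2, 2) = 4)
Add(a, Mul(-66, -62)) = Add(4, Mul(-66, -62)) = Add(4, 4092) = 4096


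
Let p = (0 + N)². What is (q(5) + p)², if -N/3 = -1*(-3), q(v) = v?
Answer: 7396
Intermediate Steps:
N = -9 (N = -(-3)*(-3) = -3*3 = -9)
p = 81 (p = (0 - 9)² = (-9)² = 81)
(q(5) + p)² = (5 + 81)² = 86² = 7396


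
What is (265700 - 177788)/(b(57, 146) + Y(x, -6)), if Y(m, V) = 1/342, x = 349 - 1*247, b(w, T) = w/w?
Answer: 30065904/343 ≈ 87656.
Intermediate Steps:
b(w, T) = 1
x = 102 (x = 349 - 247 = 102)
Y(m, V) = 1/342
(265700 - 177788)/(b(57, 146) + Y(x, -6)) = (265700 - 177788)/(1 + 1/342) = 87912/(343/342) = 87912*(342/343) = 30065904/343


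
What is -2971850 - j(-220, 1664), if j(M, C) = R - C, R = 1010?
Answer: -2971196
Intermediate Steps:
j(M, C) = 1010 - C
-2971850 - j(-220, 1664) = -2971850 - (1010 - 1*1664) = -2971850 - (1010 - 1664) = -2971850 - 1*(-654) = -2971850 + 654 = -2971196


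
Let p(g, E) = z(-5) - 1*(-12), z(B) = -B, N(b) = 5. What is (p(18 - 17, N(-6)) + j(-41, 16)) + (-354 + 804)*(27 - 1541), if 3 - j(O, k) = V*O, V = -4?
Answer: -681444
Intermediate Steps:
j(O, k) = 3 + 4*O (j(O, k) = 3 - (-4)*O = 3 + 4*O)
p(g, E) = 17 (p(g, E) = -1*(-5) - 1*(-12) = 5 + 12 = 17)
(p(18 - 17, N(-6)) + j(-41, 16)) + (-354 + 804)*(27 - 1541) = (17 + (3 + 4*(-41))) + (-354 + 804)*(27 - 1541) = (17 + (3 - 164)) + 450*(-1514) = (17 - 161) - 681300 = -144 - 681300 = -681444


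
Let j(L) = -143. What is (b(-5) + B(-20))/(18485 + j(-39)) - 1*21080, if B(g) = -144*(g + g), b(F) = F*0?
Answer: -21480200/1019 ≈ -21080.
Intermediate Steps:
b(F) = 0
B(g) = -288*g
(b(-5) + B(-20))/(18485 + j(-39)) - 1*21080 = (0 - 288*(-20))/(18485 - 143) - 1*21080 = (0 + 5760)/18342 - 21080 = 5760*(1/18342) - 21080 = 320/1019 - 21080 = -21480200/1019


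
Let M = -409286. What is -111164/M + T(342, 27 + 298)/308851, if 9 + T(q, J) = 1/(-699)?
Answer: 11998135227362/44179732439907 ≈ 0.27158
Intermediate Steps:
T(q, J) = -6292/699 (T(q, J) = -9 + 1/(-699) = -9 - 1/699 = -6292/699)
-111164/M + T(342, 27 + 298)/308851 = -111164/(-409286) - 6292/699/308851 = -111164*(-1/409286) - 6292/699*1/308851 = 55582/204643 - 6292/215886849 = 11998135227362/44179732439907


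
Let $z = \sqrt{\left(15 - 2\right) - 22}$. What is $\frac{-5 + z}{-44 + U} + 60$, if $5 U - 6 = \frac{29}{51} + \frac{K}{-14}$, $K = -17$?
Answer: $\frac{9109230}{151523} - \frac{10710 i}{151523} \approx 60.118 - 0.070682 i$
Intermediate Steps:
$U = \frac{5557}{3570}$ ($U = \frac{6}{5} + \frac{\frac{29}{51} - \frac{17}{-14}}{5} = \frac{6}{5} + \frac{29 \cdot \frac{1}{51} - - \frac{17}{14}}{5} = \frac{6}{5} + \frac{\frac{29}{51} + \frac{17}{14}}{5} = \frac{6}{5} + \frac{1}{5} \cdot \frac{1273}{714} = \frac{6}{5} + \frac{1273}{3570} = \frac{5557}{3570} \approx 1.5566$)
$z = 3 i$ ($z = \sqrt{\left(15 - 2\right) - 22} = \sqrt{13 - 22} = \sqrt{-9} = 3 i \approx 3.0 i$)
$\frac{-5 + z}{-44 + U} + 60 = \frac{-5 + 3 i}{-44 + \frac{5557}{3570}} + 60 = \frac{-5 + 3 i}{- \frac{151523}{3570}} + 60 = \left(-5 + 3 i\right) \left(- \frac{3570}{151523}\right) + 60 = \left(\frac{17850}{151523} - \frac{10710 i}{151523}\right) + 60 = \frac{9109230}{151523} - \frac{10710 i}{151523}$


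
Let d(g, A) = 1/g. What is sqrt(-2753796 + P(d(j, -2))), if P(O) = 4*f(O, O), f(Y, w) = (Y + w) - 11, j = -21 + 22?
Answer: 2*I*sqrt(688458) ≈ 1659.5*I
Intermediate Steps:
j = 1
f(Y, w) = -11 + Y + w
P(O) = -44 + 8*O (P(O) = 4*(-11 + O + O) = 4*(-11 + 2*O) = -44 + 8*O)
sqrt(-2753796 + P(d(j, -2))) = sqrt(-2753796 + (-44 + 8/1)) = sqrt(-2753796 + (-44 + 8*1)) = sqrt(-2753796 + (-44 + 8)) = sqrt(-2753796 - 36) = sqrt(-2753832) = 2*I*sqrt(688458)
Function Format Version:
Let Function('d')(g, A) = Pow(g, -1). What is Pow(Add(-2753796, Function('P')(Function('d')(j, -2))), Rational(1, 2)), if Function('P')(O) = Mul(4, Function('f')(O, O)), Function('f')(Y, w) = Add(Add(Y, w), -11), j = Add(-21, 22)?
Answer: Mul(2, I, Pow(688458, Rational(1, 2))) ≈ Mul(1659.5, I)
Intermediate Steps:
j = 1
Function('f')(Y, w) = Add(-11, Y, w)
Function('P')(O) = Add(-44, Mul(8, O)) (Function('P')(O) = Mul(4, Add(-11, O, O)) = Mul(4, Add(-11, Mul(2, O))) = Add(-44, Mul(8, O)))
Pow(Add(-2753796, Function('P')(Function('d')(j, -2))), Rational(1, 2)) = Pow(Add(-2753796, Add(-44, Mul(8, Pow(1, -1)))), Rational(1, 2)) = Pow(Add(-2753796, Add(-44, Mul(8, 1))), Rational(1, 2)) = Pow(Add(-2753796, Add(-44, 8)), Rational(1, 2)) = Pow(Add(-2753796, -36), Rational(1, 2)) = Pow(-2753832, Rational(1, 2)) = Mul(2, I, Pow(688458, Rational(1, 2)))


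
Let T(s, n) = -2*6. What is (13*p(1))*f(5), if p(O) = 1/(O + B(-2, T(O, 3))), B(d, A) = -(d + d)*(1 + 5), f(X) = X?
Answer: 13/5 ≈ 2.6000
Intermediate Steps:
T(s, n) = -12
B(d, A) = -12*d (B(d, A) = -2*d*6 = -12*d)
p(O) = 1/(24 + O) (p(O) = 1/(O - 12*(-2)) = 1/(O + 24) = 1/(24 + O))
(13*p(1))*f(5) = (13/(24 + 1))*5 = (13/25)*5 = 13/5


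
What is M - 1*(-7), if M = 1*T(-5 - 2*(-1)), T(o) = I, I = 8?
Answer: 15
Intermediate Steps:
T(o) = 8
M = 8 (M = 1*8 = 8)
M - 1*(-7) = 8 - 1*(-7) = 8 + 7 = 15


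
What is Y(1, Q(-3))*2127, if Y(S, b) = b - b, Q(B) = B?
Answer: 0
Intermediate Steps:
Y(S, b) = 0
Y(1, Q(-3))*2127 = 0*2127 = 0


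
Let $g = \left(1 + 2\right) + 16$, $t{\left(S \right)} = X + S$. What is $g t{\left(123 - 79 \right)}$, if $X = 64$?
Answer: $2052$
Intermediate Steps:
$t{\left(S \right)} = 64 + S$
$g = 19$ ($g = 3 + 16 = 19$)
$g t{\left(123 - 79 \right)} = 19 \left(64 + \left(123 - 79\right)\right) = 19 \left(64 + 44\right) = 19 \cdot 108 = 2052$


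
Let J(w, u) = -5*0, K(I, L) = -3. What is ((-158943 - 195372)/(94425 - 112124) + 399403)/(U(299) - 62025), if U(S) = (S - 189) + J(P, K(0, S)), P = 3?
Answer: -7069388012/1095833585 ≈ -6.4511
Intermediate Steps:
J(w, u) = 0
U(S) = -189 + S (U(S) = (S - 189) + 0 = (-189 + S) + 0 = -189 + S)
((-158943 - 195372)/(94425 - 112124) + 399403)/(U(299) - 62025) = ((-158943 - 195372)/(94425 - 112124) + 399403)/((-189 + 299) - 62025) = (-354315/(-17699) + 399403)/(110 - 62025) = (-354315*(-1/17699) + 399403)/(-61915) = (354315/17699 + 399403)*(-1/61915) = (7069388012/17699)*(-1/61915) = -7069388012/1095833585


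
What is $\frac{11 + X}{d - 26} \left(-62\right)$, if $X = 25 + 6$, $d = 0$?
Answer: $\frac{1302}{13} \approx 100.15$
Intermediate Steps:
$X = 31$
$\frac{11 + X}{d - 26} \left(-62\right) = \frac{11 + 31}{0 - 26} \left(-62\right) = \frac{42}{-26} \left(-62\right) = 42 \left(- \frac{1}{26}\right) \left(-62\right) = \left(- \frac{21}{13}\right) \left(-62\right) = \frac{1302}{13}$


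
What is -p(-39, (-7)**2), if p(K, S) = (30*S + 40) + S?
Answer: -1559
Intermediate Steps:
p(K, S) = 40 + 31*S (p(K, S) = (40 + 30*S) + S = 40 + 31*S)
-p(-39, (-7)**2) = -(40 + 31*(-7)**2) = -(40 + 31*49) = -(40 + 1519) = -1*1559 = -1559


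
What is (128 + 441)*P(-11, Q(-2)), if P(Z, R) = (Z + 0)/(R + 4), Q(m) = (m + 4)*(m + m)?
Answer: 6259/4 ≈ 1564.8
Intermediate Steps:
Q(m) = 2*m*(4 + m) (Q(m) = (4 + m)*(2*m) = 2*m*(4 + m))
P(Z, R) = Z/(4 + R)
(128 + 441)*P(-11, Q(-2)) = (128 + 441)*(-11/(4 + 2*(-2)*(4 - 2))) = 569*(-11/(4 + 2*(-2)*2)) = 569*(-11/(4 - 8)) = 569*(-11/(-4)) = 569*(-11*(-1/4)) = 569*(11/4) = 6259/4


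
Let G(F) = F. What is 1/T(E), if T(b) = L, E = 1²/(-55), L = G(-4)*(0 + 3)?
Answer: -1/12 ≈ -0.083333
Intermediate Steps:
L = -12 (L = -4*(0 + 3) = -4*3 = -12)
E = -1/55 (E = 1*(-1/55) = -1/55 ≈ -0.018182)
T(b) = -12
1/T(E) = 1/(-12) = -1/12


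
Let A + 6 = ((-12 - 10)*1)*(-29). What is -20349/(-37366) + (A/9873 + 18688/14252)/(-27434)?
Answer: 82504992476789/151514342687862 ≈ 0.54454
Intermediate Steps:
A = 632 (A = -6 + ((-12 - 10)*1)*(-29) = -6 - 22*1*(-29) = -6 - 22*(-29) = -6 + 638 = 632)
-20349/(-37366) + (A/9873 + 18688/14252)/(-27434) = -20349/(-37366) + (632/9873 + 18688/14252)/(-27434) = -20349*(-1/37366) + (632*(1/9873) + 18688*(1/14252))*(-1/27434) = 171/314 + (632/9873 + 4672/3563)*(-1/27434) = 171/314 + (48378472/35177499)*(-1/27434) = 171/314 - 24189236/482529753783 = 82504992476789/151514342687862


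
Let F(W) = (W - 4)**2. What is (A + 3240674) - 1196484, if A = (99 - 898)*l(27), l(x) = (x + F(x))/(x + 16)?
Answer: 87455926/43 ≈ 2.0339e+6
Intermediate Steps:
F(W) = (-4 + W)**2
l(x) = (x + (-4 + x)**2)/(16 + x) (l(x) = (x + (-4 + x)**2)/(x + 16) = (x + (-4 + x)**2)/(16 + x))
A = -444244/43 (A = (99 - 898)*((27 + (-4 + 27)**2)/(16 + 27)) = -799*(27 + 23**2)/43 = -799*(27 + 529)/43 = -799*556/43 = -444244/43 ≈ -10331.)
(A + 3240674) - 1196484 = (-444244/43 + 3240674) - 1196484 = 138904738/43 - 1196484 = 87455926/43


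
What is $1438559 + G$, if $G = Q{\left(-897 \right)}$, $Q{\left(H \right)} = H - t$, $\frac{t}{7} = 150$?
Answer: $1436612$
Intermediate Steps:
$t = 1050$ ($t = 7 \cdot 150 = 1050$)
$Q{\left(H \right)} = -1050 + H$ ($Q{\left(H \right)} = H - 1050 = -1050 + H$)
$G = -1947$ ($G = -1050 - 897 = -1947$)
$1438559 + G = 1438559 - 1947 = 1436612$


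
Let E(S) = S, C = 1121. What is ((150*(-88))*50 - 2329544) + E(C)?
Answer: -2988423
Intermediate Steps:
((150*(-88))*50 - 2329544) + E(C) = ((150*(-88))*50 - 2329544) + 1121 = (-13200*50 - 2329544) + 1121 = (-660000 - 2329544) + 1121 = -2989544 + 1121 = -2988423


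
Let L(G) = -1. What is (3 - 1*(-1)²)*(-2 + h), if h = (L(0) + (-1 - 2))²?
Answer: 28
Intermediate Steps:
h = 16 (h = (-1 + (-1 - 2))² = (-1 - 3)² = (-4)² = 16)
(3 - 1*(-1)²)*(-2 + h) = (3 - 1*(-1)²)*(-2 + 16) = (3 - 1*1)*14 = (3 - 1)*14 = 2*14 = 28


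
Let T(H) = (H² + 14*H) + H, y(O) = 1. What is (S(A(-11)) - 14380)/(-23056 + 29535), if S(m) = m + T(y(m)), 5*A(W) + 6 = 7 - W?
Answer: -6528/2945 ≈ -2.2166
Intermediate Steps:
A(W) = ⅕ - W/5 (A(W) = -6/5 + (7 - W)/5 = -6/5 + (7/5 - W/5) = ⅕ - W/5)
T(H) = H² + 15*H
S(m) = 16 + m (S(m) = m + 1*(15 + 1) = m + 1*16 = m + 16 = 16 + m)
(S(A(-11)) - 14380)/(-23056 + 29535) = ((16 + (⅕ - ⅕*(-11))) - 14380)/(-23056 + 29535) = ((16 + (⅕ + 11/5)) - 14380)/6479 = ((16 + 12/5) - 14380)*(1/6479) = (92/5 - 14380)*(1/6479) = -71808/5*1/6479 = -6528/2945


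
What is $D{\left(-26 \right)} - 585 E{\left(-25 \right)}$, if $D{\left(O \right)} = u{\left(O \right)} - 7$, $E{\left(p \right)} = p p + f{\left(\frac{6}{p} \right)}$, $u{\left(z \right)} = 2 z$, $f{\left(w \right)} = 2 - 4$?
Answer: $-364514$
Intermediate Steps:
$f{\left(w \right)} = -2$ ($f{\left(w \right)} = 2 - 4 = -2$)
$E{\left(p \right)} = -2 + p^{2}$ ($E{\left(p \right)} = p p - 2 = p^{2} - 2 = -2 + p^{2}$)
$D{\left(O \right)} = -7 + 2 O$ ($D{\left(O \right)} = 2 O - 7 = -7 + 2 O$)
$D{\left(-26 \right)} - 585 E{\left(-25 \right)} = \left(-7 + 2 \left(-26\right)\right) - 585 \left(-2 + \left(-25\right)^{2}\right) = \left(-7 - 52\right) - 585 \left(-2 + 625\right) = -59 - 364455 = -364514$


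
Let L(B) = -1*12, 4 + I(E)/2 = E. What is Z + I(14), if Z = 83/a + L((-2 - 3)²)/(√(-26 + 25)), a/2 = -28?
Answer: 1037/56 + 12*I ≈ 18.518 + 12.0*I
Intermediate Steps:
I(E) = -8 + 2*E
L(B) = -12
a = -56 (a = 2*(-28) = -56)
Z = -83/56 + 12*I (Z = 83/(-56) - 12/√(-26 + 25) = 83*(-1/56) - 12*(-I) = -83/56 - 12*(-I) = -83/56 - (-12)*I = -83/56 + 12*I ≈ -1.4821 + 12.0*I)
Z + I(14) = (-83/56 + 12*I) + (-8 + 2*14) = (-83/56 + 12*I) + (-8 + 28) = (-83/56 + 12*I) + 20 = 1037/56 + 12*I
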